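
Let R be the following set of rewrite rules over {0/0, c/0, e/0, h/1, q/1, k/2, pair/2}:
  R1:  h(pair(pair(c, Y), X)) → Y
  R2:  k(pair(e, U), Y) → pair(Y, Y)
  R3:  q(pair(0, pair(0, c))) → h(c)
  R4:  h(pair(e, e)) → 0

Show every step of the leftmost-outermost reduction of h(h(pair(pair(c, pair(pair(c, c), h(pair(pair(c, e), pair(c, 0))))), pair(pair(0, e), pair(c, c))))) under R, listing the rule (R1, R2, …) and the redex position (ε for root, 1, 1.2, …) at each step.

c

1. h(h(pair(pair(c, pair(pair(c, c), h(pair(pair(c, e), pair(c, 0))))), pair(pair(0, e), pair(c, c)))))  →  h(pair(pair(c, c), h(pair(pair(c, e), pair(c, 0)))))   [R1 at 1]
2. h(pair(pair(c, c), h(pair(pair(c, e), pair(c, 0)))))  →  c   [R1 at ε]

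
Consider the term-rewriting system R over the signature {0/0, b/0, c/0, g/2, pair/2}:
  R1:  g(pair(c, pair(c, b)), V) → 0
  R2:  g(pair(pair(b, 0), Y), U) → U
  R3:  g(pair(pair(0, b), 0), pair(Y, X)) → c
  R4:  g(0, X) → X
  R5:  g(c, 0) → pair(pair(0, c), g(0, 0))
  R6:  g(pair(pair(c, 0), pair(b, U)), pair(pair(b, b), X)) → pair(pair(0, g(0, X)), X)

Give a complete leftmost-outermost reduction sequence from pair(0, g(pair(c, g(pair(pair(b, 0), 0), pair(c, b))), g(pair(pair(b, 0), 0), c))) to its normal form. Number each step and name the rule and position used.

pair(0, 0)

1. pair(0, g(pair(c, g(pair(pair(b, 0), 0), pair(c, b))), g(pair(pair(b, 0), 0), c)))  →  pair(0, g(pair(c, pair(c, b)), g(pair(pair(b, 0), 0), c)))   [R2 at 2.1.2]
2. pair(0, g(pair(c, pair(c, b)), g(pair(pair(b, 0), 0), c)))  →  pair(0, 0)   [R1 at 2]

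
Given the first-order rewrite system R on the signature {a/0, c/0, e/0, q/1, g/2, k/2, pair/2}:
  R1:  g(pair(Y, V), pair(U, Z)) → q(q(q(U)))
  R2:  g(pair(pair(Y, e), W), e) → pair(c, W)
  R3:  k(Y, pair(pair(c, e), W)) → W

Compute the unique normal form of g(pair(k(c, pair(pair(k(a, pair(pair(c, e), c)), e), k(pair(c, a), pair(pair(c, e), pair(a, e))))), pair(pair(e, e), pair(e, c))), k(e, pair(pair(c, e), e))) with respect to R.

pair(c, pair(pair(e, e), pair(e, c)))

1. g(pair(k(c, pair(pair(k(a, pair(pair(c, e), c)), e), k(pair(c, a), pair(pair(c, e), pair(a, e))))), pair(pair(e, e), pair(e, c))), k(e, pair(pair(c, e), e)))  →  g(pair(k(c, pair(pair(c, e), k(pair(c, a), pair(pair(c, e), pair(a, e))))), pair(pair(e, e), pair(e, c))), k(e, pair(pair(c, e), e)))   [R3 at 1.1.2.1.1]
2. g(pair(k(c, pair(pair(c, e), k(pair(c, a), pair(pair(c, e), pair(a, e))))), pair(pair(e, e), pair(e, c))), k(e, pair(pair(c, e), e)))  →  g(pair(k(pair(c, a), pair(pair(c, e), pair(a, e))), pair(pair(e, e), pair(e, c))), k(e, pair(pair(c, e), e)))   [R3 at 1.1]
3. g(pair(k(pair(c, a), pair(pair(c, e), pair(a, e))), pair(pair(e, e), pair(e, c))), k(e, pair(pair(c, e), e)))  →  g(pair(pair(a, e), pair(pair(e, e), pair(e, c))), k(e, pair(pair(c, e), e)))   [R3 at 1.1]
4. g(pair(pair(a, e), pair(pair(e, e), pair(e, c))), k(e, pair(pair(c, e), e)))  →  g(pair(pair(a, e), pair(pair(e, e), pair(e, c))), e)   [R3 at 2]
5. g(pair(pair(a, e), pair(pair(e, e), pair(e, c))), e)  →  pair(c, pair(pair(e, e), pair(e, c)))   [R2 at ε]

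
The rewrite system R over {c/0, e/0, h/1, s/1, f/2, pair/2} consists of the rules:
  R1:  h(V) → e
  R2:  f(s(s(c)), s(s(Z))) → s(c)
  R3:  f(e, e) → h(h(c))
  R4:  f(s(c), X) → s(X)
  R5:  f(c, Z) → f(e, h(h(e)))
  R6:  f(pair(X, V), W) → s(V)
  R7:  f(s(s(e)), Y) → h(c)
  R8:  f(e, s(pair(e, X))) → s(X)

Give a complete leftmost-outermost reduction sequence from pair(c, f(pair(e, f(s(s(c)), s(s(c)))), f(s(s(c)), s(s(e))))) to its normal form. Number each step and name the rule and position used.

1. pair(c, f(pair(e, f(s(s(c)), s(s(c)))), f(s(s(c)), s(s(e)))))  →  pair(c, s(f(s(s(c)), s(s(c)))))   [R6 at 2]
2. pair(c, s(f(s(s(c)), s(s(c)))))  →  pair(c, s(s(c)))   [R2 at 2.1]

pair(c, s(s(c)))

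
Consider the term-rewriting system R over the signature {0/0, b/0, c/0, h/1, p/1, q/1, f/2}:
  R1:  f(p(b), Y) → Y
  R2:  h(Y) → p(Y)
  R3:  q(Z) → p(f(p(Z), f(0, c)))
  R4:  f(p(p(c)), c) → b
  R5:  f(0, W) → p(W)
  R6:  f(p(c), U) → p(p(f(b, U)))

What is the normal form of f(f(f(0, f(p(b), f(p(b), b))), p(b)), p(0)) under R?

1. f(f(f(0, f(p(b), f(p(b), b))), p(b)), p(0))  →  f(f(p(f(p(b), f(p(b), b))), p(b)), p(0))   [R5 at 1.1]
2. f(f(p(f(p(b), f(p(b), b))), p(b)), p(0))  →  f(f(p(f(p(b), b)), p(b)), p(0))   [R1 at 1.1.1]
3. f(f(p(f(p(b), b)), p(b)), p(0))  →  f(f(p(b), p(b)), p(0))   [R1 at 1.1.1]
4. f(f(p(b), p(b)), p(0))  →  f(p(b), p(0))   [R1 at 1]
5. f(p(b), p(0))  →  p(0)   [R1 at ε]

p(0)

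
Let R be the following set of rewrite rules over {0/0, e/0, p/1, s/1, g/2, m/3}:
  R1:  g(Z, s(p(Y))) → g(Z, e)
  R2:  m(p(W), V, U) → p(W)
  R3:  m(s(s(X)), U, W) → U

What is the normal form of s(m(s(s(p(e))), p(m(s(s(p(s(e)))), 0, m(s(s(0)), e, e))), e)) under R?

s(p(0))

1. s(m(s(s(p(e))), p(m(s(s(p(s(e)))), 0, m(s(s(0)), e, e))), e))  →  s(p(m(s(s(p(s(e)))), 0, m(s(s(0)), e, e))))   [R3 at 1]
2. s(p(m(s(s(p(s(e)))), 0, m(s(s(0)), e, e))))  →  s(p(0))   [R3 at 1.1]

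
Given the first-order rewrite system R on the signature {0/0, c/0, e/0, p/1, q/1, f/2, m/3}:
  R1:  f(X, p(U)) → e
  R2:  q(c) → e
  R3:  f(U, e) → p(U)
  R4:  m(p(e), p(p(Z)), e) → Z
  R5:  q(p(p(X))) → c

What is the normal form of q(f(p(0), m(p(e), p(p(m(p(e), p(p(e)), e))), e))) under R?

1. q(f(p(0), m(p(e), p(p(m(p(e), p(p(e)), e))), e)))  →  q(f(p(0), m(p(e), p(p(e)), e)))   [R4 at 1.2]
2. q(f(p(0), m(p(e), p(p(e)), e)))  →  q(f(p(0), e))   [R4 at 1.2]
3. q(f(p(0), e))  →  q(p(p(0)))   [R3 at 1]
4. q(p(p(0)))  →  c   [R5 at ε]

c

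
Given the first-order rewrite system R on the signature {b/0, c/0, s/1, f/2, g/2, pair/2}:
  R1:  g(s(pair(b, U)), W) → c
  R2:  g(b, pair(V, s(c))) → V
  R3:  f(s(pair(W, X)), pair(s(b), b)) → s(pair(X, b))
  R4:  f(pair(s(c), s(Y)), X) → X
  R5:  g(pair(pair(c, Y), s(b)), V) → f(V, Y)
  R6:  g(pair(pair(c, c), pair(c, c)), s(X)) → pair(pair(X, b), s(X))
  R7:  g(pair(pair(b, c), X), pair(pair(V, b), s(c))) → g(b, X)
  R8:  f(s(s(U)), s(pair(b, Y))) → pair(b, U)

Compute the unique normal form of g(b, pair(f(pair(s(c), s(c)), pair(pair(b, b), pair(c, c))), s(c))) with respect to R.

pair(pair(b, b), pair(c, c))

1. g(b, pair(f(pair(s(c), s(c)), pair(pair(b, b), pair(c, c))), s(c)))  →  f(pair(s(c), s(c)), pair(pair(b, b), pair(c, c)))   [R2 at ε]
2. f(pair(s(c), s(c)), pair(pair(b, b), pair(c, c)))  →  pair(pair(b, b), pair(c, c))   [R4 at ε]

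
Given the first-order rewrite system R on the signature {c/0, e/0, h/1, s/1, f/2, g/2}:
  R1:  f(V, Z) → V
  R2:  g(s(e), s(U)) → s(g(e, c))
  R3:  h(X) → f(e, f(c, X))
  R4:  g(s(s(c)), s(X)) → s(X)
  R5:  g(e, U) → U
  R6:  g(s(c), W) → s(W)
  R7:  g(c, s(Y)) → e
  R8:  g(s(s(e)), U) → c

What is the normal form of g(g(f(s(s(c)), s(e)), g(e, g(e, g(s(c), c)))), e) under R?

s(e)

1. g(g(f(s(s(c)), s(e)), g(e, g(e, g(s(c), c)))), e)  →  g(g(s(s(c)), g(e, g(e, g(s(c), c)))), e)   [R1 at 1.1]
2. g(g(s(s(c)), g(e, g(e, g(s(c), c)))), e)  →  g(g(s(s(c)), g(e, g(s(c), c))), e)   [R5 at 1.2]
3. g(g(s(s(c)), g(e, g(s(c), c))), e)  →  g(g(s(s(c)), g(s(c), c)), e)   [R5 at 1.2]
4. g(g(s(s(c)), g(s(c), c)), e)  →  g(g(s(s(c)), s(c)), e)   [R6 at 1.2]
5. g(g(s(s(c)), s(c)), e)  →  g(s(c), e)   [R4 at 1]
6. g(s(c), e)  →  s(e)   [R6 at ε]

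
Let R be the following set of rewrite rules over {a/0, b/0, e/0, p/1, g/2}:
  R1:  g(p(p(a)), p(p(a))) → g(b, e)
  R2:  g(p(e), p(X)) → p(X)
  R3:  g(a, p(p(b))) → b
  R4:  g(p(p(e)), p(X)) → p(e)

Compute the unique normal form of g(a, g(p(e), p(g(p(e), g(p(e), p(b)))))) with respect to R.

b

1. g(a, g(p(e), p(g(p(e), g(p(e), p(b))))))  →  g(a, p(g(p(e), g(p(e), p(b)))))   [R2 at 2]
2. g(a, p(g(p(e), g(p(e), p(b)))))  →  g(a, p(g(p(e), p(b))))   [R2 at 2.1.2]
3. g(a, p(g(p(e), p(b))))  →  g(a, p(p(b)))   [R2 at 2.1]
4. g(a, p(p(b)))  →  b   [R3 at ε]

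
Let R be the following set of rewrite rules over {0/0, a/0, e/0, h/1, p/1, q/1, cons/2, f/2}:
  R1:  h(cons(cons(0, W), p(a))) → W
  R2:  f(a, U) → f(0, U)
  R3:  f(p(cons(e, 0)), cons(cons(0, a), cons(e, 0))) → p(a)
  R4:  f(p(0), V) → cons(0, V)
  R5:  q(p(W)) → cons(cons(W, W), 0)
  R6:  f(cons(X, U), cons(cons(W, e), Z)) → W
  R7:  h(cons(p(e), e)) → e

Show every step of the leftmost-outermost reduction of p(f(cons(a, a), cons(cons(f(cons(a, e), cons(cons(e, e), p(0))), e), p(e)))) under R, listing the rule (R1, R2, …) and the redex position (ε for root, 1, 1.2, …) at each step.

p(e)

1. p(f(cons(a, a), cons(cons(f(cons(a, e), cons(cons(e, e), p(0))), e), p(e))))  →  p(f(cons(a, e), cons(cons(e, e), p(0))))   [R6 at 1]
2. p(f(cons(a, e), cons(cons(e, e), p(0))))  →  p(e)   [R6 at 1]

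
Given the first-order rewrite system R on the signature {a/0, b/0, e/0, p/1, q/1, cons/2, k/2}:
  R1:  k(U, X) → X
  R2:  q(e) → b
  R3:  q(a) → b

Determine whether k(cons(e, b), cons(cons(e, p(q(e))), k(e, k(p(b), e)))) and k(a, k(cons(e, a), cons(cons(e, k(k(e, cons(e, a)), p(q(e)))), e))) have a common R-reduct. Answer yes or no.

yes — NF(t₁) = cons(cons(e, p(b)), e), NF(t₂) = cons(cons(e, p(b)), e)

Reduce t₁ = k(cons(e, b), cons(cons(e, p(q(e))), k(e, k(p(b), e)))):
1. k(cons(e, b), cons(cons(e, p(q(e))), k(e, k(p(b), e))))  →  cons(cons(e, p(q(e))), k(e, k(p(b), e)))   [R1 at ε]
2. cons(cons(e, p(q(e))), k(e, k(p(b), e)))  →  cons(cons(e, p(b)), k(e, k(p(b), e)))   [R2 at 1.2.1]
3. cons(cons(e, p(b)), k(e, k(p(b), e)))  →  cons(cons(e, p(b)), k(p(b), e))   [R1 at 2]
4. cons(cons(e, p(b)), k(p(b), e))  →  cons(cons(e, p(b)), e)   [R1 at 2]

Reduce t₂ = k(a, k(cons(e, a), cons(cons(e, k(k(e, cons(e, a)), p(q(e)))), e))):
1. k(a, k(cons(e, a), cons(cons(e, k(k(e, cons(e, a)), p(q(e)))), e)))  →  k(cons(e, a), cons(cons(e, k(k(e, cons(e, a)), p(q(e)))), e))   [R1 at ε]
2. k(cons(e, a), cons(cons(e, k(k(e, cons(e, a)), p(q(e)))), e))  →  cons(cons(e, k(k(e, cons(e, a)), p(q(e)))), e)   [R1 at ε]
3. cons(cons(e, k(k(e, cons(e, a)), p(q(e)))), e)  →  cons(cons(e, p(q(e))), e)   [R1 at 1.2]
4. cons(cons(e, p(q(e))), e)  →  cons(cons(e, p(b)), e)   [R2 at 1.2.1]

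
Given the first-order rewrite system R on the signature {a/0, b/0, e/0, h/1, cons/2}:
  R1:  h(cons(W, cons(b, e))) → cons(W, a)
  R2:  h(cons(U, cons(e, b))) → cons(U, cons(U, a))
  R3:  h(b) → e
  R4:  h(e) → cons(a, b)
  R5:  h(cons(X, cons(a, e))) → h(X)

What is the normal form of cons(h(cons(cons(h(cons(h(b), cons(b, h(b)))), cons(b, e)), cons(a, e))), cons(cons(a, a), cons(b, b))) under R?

1. cons(h(cons(cons(h(cons(h(b), cons(b, h(b)))), cons(b, e)), cons(a, e))), cons(cons(a, a), cons(b, b)))  →  cons(h(cons(h(cons(h(b), cons(b, h(b)))), cons(b, e))), cons(cons(a, a), cons(b, b)))   [R5 at 1]
2. cons(h(cons(h(cons(h(b), cons(b, h(b)))), cons(b, e))), cons(cons(a, a), cons(b, b)))  →  cons(cons(h(cons(h(b), cons(b, h(b)))), a), cons(cons(a, a), cons(b, b)))   [R1 at 1]
3. cons(cons(h(cons(h(b), cons(b, h(b)))), a), cons(cons(a, a), cons(b, b)))  →  cons(cons(h(cons(e, cons(b, h(b)))), a), cons(cons(a, a), cons(b, b)))   [R3 at 1.1.1.1]
4. cons(cons(h(cons(e, cons(b, h(b)))), a), cons(cons(a, a), cons(b, b)))  →  cons(cons(h(cons(e, cons(b, e))), a), cons(cons(a, a), cons(b, b)))   [R3 at 1.1.1.2.2]
5. cons(cons(h(cons(e, cons(b, e))), a), cons(cons(a, a), cons(b, b)))  →  cons(cons(cons(e, a), a), cons(cons(a, a), cons(b, b)))   [R1 at 1.1]

cons(cons(cons(e, a), a), cons(cons(a, a), cons(b, b)))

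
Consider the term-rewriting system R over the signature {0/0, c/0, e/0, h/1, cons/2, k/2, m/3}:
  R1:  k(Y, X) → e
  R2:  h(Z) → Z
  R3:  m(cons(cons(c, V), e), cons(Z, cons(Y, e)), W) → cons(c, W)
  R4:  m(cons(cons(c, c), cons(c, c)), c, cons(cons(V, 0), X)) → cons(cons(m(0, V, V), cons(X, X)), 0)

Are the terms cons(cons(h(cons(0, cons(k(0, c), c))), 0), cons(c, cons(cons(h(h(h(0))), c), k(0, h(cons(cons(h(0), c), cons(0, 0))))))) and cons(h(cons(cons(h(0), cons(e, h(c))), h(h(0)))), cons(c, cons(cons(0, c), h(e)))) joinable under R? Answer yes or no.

yes — NF(t₁) = cons(cons(cons(0, cons(e, c)), 0), cons(c, cons(cons(0, c), e))), NF(t₂) = cons(cons(cons(0, cons(e, c)), 0), cons(c, cons(cons(0, c), e)))

Reduce t₁ = cons(cons(h(cons(0, cons(k(0, c), c))), 0), cons(c, cons(cons(h(h(h(0))), c), k(0, h(cons(cons(h(0), c), cons(0, 0))))))):
1. cons(cons(h(cons(0, cons(k(0, c), c))), 0), cons(c, cons(cons(h(h(h(0))), c), k(0, h(cons(cons(h(0), c), cons(0, 0)))))))  →  cons(cons(cons(0, cons(k(0, c), c)), 0), cons(c, cons(cons(h(h(h(0))), c), k(0, h(cons(cons(h(0), c), cons(0, 0)))))))   [R2 at 1.1]
2. cons(cons(cons(0, cons(k(0, c), c)), 0), cons(c, cons(cons(h(h(h(0))), c), k(0, h(cons(cons(h(0), c), cons(0, 0)))))))  →  cons(cons(cons(0, cons(e, c)), 0), cons(c, cons(cons(h(h(h(0))), c), k(0, h(cons(cons(h(0), c), cons(0, 0)))))))   [R1 at 1.1.2.1]
3. cons(cons(cons(0, cons(e, c)), 0), cons(c, cons(cons(h(h(h(0))), c), k(0, h(cons(cons(h(0), c), cons(0, 0)))))))  →  cons(cons(cons(0, cons(e, c)), 0), cons(c, cons(cons(h(h(0)), c), k(0, h(cons(cons(h(0), c), cons(0, 0)))))))   [R2 at 2.2.1.1]
4. cons(cons(cons(0, cons(e, c)), 0), cons(c, cons(cons(h(h(0)), c), k(0, h(cons(cons(h(0), c), cons(0, 0)))))))  →  cons(cons(cons(0, cons(e, c)), 0), cons(c, cons(cons(h(0), c), k(0, h(cons(cons(h(0), c), cons(0, 0)))))))   [R2 at 2.2.1.1]
5. cons(cons(cons(0, cons(e, c)), 0), cons(c, cons(cons(h(0), c), k(0, h(cons(cons(h(0), c), cons(0, 0)))))))  →  cons(cons(cons(0, cons(e, c)), 0), cons(c, cons(cons(0, c), k(0, h(cons(cons(h(0), c), cons(0, 0)))))))   [R2 at 2.2.1.1]
6. cons(cons(cons(0, cons(e, c)), 0), cons(c, cons(cons(0, c), k(0, h(cons(cons(h(0), c), cons(0, 0)))))))  →  cons(cons(cons(0, cons(e, c)), 0), cons(c, cons(cons(0, c), e)))   [R1 at 2.2.2]

Reduce t₂ = cons(h(cons(cons(h(0), cons(e, h(c))), h(h(0)))), cons(c, cons(cons(0, c), h(e)))):
1. cons(h(cons(cons(h(0), cons(e, h(c))), h(h(0)))), cons(c, cons(cons(0, c), h(e))))  →  cons(cons(cons(h(0), cons(e, h(c))), h(h(0))), cons(c, cons(cons(0, c), h(e))))   [R2 at 1]
2. cons(cons(cons(h(0), cons(e, h(c))), h(h(0))), cons(c, cons(cons(0, c), h(e))))  →  cons(cons(cons(0, cons(e, h(c))), h(h(0))), cons(c, cons(cons(0, c), h(e))))   [R2 at 1.1.1]
3. cons(cons(cons(0, cons(e, h(c))), h(h(0))), cons(c, cons(cons(0, c), h(e))))  →  cons(cons(cons(0, cons(e, c)), h(h(0))), cons(c, cons(cons(0, c), h(e))))   [R2 at 1.1.2.2]
4. cons(cons(cons(0, cons(e, c)), h(h(0))), cons(c, cons(cons(0, c), h(e))))  →  cons(cons(cons(0, cons(e, c)), h(0)), cons(c, cons(cons(0, c), h(e))))   [R2 at 1.2]
5. cons(cons(cons(0, cons(e, c)), h(0)), cons(c, cons(cons(0, c), h(e))))  →  cons(cons(cons(0, cons(e, c)), 0), cons(c, cons(cons(0, c), h(e))))   [R2 at 1.2]
6. cons(cons(cons(0, cons(e, c)), 0), cons(c, cons(cons(0, c), h(e))))  →  cons(cons(cons(0, cons(e, c)), 0), cons(c, cons(cons(0, c), e)))   [R2 at 2.2.2]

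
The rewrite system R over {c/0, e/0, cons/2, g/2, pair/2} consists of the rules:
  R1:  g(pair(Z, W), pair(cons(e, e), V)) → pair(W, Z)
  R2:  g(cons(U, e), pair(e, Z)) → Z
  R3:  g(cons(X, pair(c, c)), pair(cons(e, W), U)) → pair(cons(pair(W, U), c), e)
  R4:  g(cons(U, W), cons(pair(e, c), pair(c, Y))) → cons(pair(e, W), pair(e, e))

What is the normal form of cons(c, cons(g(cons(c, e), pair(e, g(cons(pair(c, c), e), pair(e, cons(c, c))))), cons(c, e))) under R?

1. cons(c, cons(g(cons(c, e), pair(e, g(cons(pair(c, c), e), pair(e, cons(c, c))))), cons(c, e)))  →  cons(c, cons(g(cons(pair(c, c), e), pair(e, cons(c, c))), cons(c, e)))   [R2 at 2.1]
2. cons(c, cons(g(cons(pair(c, c), e), pair(e, cons(c, c))), cons(c, e)))  →  cons(c, cons(cons(c, c), cons(c, e)))   [R2 at 2.1]

cons(c, cons(cons(c, c), cons(c, e)))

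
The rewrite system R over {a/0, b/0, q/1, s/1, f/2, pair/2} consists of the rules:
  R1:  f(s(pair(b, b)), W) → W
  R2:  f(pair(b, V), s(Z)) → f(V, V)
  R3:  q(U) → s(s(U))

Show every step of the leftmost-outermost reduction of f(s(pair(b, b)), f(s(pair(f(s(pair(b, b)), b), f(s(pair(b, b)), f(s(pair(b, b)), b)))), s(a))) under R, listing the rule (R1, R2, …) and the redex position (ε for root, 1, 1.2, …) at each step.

1. f(s(pair(b, b)), f(s(pair(f(s(pair(b, b)), b), f(s(pair(b, b)), f(s(pair(b, b)), b)))), s(a)))  →  f(s(pair(f(s(pair(b, b)), b), f(s(pair(b, b)), f(s(pair(b, b)), b)))), s(a))   [R1 at ε]
2. f(s(pair(f(s(pair(b, b)), b), f(s(pair(b, b)), f(s(pair(b, b)), b)))), s(a))  →  f(s(pair(b, f(s(pair(b, b)), f(s(pair(b, b)), b)))), s(a))   [R1 at 1.1.1]
3. f(s(pair(b, f(s(pair(b, b)), f(s(pair(b, b)), b)))), s(a))  →  f(s(pair(b, f(s(pair(b, b)), b))), s(a))   [R1 at 1.1.2]
4. f(s(pair(b, f(s(pair(b, b)), b))), s(a))  →  f(s(pair(b, b)), s(a))   [R1 at 1.1.2]
5. f(s(pair(b, b)), s(a))  →  s(a)   [R1 at ε]

s(a)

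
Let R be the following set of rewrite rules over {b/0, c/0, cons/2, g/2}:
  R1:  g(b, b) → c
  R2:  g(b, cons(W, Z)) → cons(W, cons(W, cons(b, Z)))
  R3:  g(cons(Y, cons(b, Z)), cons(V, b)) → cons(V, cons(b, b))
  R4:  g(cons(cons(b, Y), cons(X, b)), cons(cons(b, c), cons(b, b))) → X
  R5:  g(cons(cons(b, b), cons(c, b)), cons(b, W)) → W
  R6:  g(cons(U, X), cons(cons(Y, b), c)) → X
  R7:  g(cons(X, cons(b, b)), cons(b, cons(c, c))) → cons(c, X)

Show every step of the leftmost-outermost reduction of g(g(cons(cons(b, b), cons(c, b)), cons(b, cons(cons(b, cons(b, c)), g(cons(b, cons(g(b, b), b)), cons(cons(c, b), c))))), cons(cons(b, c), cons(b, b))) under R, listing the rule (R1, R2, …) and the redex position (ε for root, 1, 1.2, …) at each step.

c

1. g(g(cons(cons(b, b), cons(c, b)), cons(b, cons(cons(b, cons(b, c)), g(cons(b, cons(g(b, b), b)), cons(cons(c, b), c))))), cons(cons(b, c), cons(b, b)))  →  g(cons(cons(b, cons(b, c)), g(cons(b, cons(g(b, b), b)), cons(cons(c, b), c))), cons(cons(b, c), cons(b, b)))   [R5 at 1]
2. g(cons(cons(b, cons(b, c)), g(cons(b, cons(g(b, b), b)), cons(cons(c, b), c))), cons(cons(b, c), cons(b, b)))  →  g(cons(cons(b, cons(b, c)), cons(g(b, b), b)), cons(cons(b, c), cons(b, b)))   [R6 at 1.2]
3. g(cons(cons(b, cons(b, c)), cons(g(b, b), b)), cons(cons(b, c), cons(b, b)))  →  g(b, b)   [R4 at ε]
4. g(b, b)  →  c   [R1 at ε]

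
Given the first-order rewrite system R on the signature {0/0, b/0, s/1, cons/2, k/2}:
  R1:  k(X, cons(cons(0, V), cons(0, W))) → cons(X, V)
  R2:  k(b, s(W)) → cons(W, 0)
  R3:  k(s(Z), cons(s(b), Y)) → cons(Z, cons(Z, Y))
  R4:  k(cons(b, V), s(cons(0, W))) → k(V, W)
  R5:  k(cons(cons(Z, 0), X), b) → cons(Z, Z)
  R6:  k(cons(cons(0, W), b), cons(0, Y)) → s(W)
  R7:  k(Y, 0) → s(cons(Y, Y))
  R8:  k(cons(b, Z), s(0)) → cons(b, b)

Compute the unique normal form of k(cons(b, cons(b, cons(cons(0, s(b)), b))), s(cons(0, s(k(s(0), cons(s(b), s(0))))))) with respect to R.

1. k(cons(b, cons(b, cons(cons(0, s(b)), b))), s(cons(0, s(k(s(0), cons(s(b), s(0)))))))  →  k(cons(b, cons(cons(0, s(b)), b)), s(k(s(0), cons(s(b), s(0)))))   [R4 at ε]
2. k(cons(b, cons(cons(0, s(b)), b)), s(k(s(0), cons(s(b), s(0)))))  →  k(cons(b, cons(cons(0, s(b)), b)), s(cons(0, cons(0, s(0)))))   [R3 at 2.1]
3. k(cons(b, cons(cons(0, s(b)), b)), s(cons(0, cons(0, s(0)))))  →  k(cons(cons(0, s(b)), b), cons(0, s(0)))   [R4 at ε]
4. k(cons(cons(0, s(b)), b), cons(0, s(0)))  →  s(s(b))   [R6 at ε]

s(s(b))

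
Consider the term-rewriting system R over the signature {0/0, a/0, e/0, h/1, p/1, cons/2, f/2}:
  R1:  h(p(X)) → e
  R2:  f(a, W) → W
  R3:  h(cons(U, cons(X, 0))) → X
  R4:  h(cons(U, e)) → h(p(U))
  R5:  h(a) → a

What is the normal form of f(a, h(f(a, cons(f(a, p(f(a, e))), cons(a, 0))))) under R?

1. f(a, h(f(a, cons(f(a, p(f(a, e))), cons(a, 0)))))  →  h(f(a, cons(f(a, p(f(a, e))), cons(a, 0))))   [R2 at ε]
2. h(f(a, cons(f(a, p(f(a, e))), cons(a, 0))))  →  h(cons(f(a, p(f(a, e))), cons(a, 0)))   [R2 at 1]
3. h(cons(f(a, p(f(a, e))), cons(a, 0)))  →  a   [R3 at ε]

a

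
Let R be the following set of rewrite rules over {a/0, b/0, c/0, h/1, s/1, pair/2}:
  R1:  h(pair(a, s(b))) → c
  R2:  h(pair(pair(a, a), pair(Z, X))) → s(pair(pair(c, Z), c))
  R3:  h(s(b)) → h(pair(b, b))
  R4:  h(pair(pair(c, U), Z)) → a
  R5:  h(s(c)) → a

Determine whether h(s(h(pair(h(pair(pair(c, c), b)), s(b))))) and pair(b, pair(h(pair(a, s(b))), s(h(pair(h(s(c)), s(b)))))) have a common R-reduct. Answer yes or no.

Reduce t₁ = h(s(h(pair(h(pair(pair(c, c), b)), s(b))))):
1. h(s(h(pair(h(pair(pair(c, c), b)), s(b)))))  →  h(s(h(pair(a, s(b)))))   [R4 at 1.1.1.1]
2. h(s(h(pair(a, s(b)))))  →  h(s(c))   [R1 at 1.1]
3. h(s(c))  →  a   [R5 at ε]

Reduce t₂ = pair(b, pair(h(pair(a, s(b))), s(h(pair(h(s(c)), s(b)))))):
1. pair(b, pair(h(pair(a, s(b))), s(h(pair(h(s(c)), s(b))))))  →  pair(b, pair(c, s(h(pair(h(s(c)), s(b))))))   [R1 at 2.1]
2. pair(b, pair(c, s(h(pair(h(s(c)), s(b))))))  →  pair(b, pair(c, s(h(pair(a, s(b))))))   [R5 at 2.2.1.1.1]
3. pair(b, pair(c, s(h(pair(a, s(b))))))  →  pair(b, pair(c, s(c)))   [R1 at 2.2.1]

no — NF(t₁) = a, NF(t₂) = pair(b, pair(c, s(c)))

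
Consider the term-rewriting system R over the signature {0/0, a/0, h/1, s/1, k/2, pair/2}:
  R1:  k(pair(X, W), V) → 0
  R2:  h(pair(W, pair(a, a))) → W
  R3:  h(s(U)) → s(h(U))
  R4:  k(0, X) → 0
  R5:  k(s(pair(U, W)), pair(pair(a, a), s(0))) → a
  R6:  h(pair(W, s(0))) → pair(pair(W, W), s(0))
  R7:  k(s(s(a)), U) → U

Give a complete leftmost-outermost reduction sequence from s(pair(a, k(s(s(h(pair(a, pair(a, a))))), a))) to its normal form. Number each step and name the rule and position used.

1. s(pair(a, k(s(s(h(pair(a, pair(a, a))))), a)))  →  s(pair(a, k(s(s(a)), a)))   [R2 at 1.2.1.1.1]
2. s(pair(a, k(s(s(a)), a)))  →  s(pair(a, a))   [R7 at 1.2]

s(pair(a, a))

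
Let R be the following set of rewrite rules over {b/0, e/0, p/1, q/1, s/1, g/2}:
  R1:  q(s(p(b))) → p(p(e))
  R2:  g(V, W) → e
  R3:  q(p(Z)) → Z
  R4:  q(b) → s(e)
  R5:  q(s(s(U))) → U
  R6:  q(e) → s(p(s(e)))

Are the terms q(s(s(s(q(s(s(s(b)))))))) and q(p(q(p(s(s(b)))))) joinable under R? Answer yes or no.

Reduce t₁ = q(s(s(s(q(s(s(s(b)))))))):
1. q(s(s(s(q(s(s(s(b))))))))  →  s(q(s(s(s(b)))))   [R5 at ε]
2. s(q(s(s(s(b)))))  →  s(s(b))   [R5 at 1]

Reduce t₂ = q(p(q(p(s(s(b)))))):
1. q(p(q(p(s(s(b))))))  →  q(p(s(s(b))))   [R3 at ε]
2. q(p(s(s(b))))  →  s(s(b))   [R3 at ε]

yes — NF(t₁) = s(s(b)), NF(t₂) = s(s(b))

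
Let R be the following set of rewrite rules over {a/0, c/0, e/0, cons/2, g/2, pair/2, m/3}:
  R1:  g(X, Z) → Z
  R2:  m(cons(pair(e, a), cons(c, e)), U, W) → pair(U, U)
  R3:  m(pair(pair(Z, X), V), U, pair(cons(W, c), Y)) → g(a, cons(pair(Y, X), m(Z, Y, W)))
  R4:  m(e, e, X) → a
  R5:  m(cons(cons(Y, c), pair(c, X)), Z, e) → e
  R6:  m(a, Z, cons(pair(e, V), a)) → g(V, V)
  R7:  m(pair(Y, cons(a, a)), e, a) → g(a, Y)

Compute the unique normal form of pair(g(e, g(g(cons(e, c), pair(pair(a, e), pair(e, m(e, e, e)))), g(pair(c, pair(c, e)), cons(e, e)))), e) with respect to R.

1. pair(g(e, g(g(cons(e, c), pair(pair(a, e), pair(e, m(e, e, e)))), g(pair(c, pair(c, e)), cons(e, e)))), e)  →  pair(g(g(cons(e, c), pair(pair(a, e), pair(e, m(e, e, e)))), g(pair(c, pair(c, e)), cons(e, e))), e)   [R1 at 1]
2. pair(g(g(cons(e, c), pair(pair(a, e), pair(e, m(e, e, e)))), g(pair(c, pair(c, e)), cons(e, e))), e)  →  pair(g(pair(c, pair(c, e)), cons(e, e)), e)   [R1 at 1]
3. pair(g(pair(c, pair(c, e)), cons(e, e)), e)  →  pair(cons(e, e), e)   [R1 at 1]

pair(cons(e, e), e)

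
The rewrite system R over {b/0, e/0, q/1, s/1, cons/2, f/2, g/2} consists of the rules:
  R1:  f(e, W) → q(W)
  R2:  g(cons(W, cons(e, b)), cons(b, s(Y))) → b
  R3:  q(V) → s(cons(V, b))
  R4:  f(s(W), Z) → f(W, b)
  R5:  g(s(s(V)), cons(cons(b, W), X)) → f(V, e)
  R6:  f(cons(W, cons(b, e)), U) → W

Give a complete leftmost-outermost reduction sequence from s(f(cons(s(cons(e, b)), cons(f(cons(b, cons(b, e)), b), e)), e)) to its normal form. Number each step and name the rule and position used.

1. s(f(cons(s(cons(e, b)), cons(f(cons(b, cons(b, e)), b), e)), e))  →  s(f(cons(s(cons(e, b)), cons(b, e)), e))   [R6 at 1.1.2.1]
2. s(f(cons(s(cons(e, b)), cons(b, e)), e))  →  s(s(cons(e, b)))   [R6 at 1]

s(s(cons(e, b)))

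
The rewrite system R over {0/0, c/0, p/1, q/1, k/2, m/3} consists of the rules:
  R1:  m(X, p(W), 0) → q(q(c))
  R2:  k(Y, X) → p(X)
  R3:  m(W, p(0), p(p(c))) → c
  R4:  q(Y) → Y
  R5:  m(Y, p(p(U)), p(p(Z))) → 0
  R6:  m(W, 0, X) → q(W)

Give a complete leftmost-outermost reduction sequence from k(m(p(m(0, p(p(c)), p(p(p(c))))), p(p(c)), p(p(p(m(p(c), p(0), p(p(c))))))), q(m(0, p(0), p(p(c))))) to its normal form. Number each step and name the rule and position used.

p(c)

1. k(m(p(m(0, p(p(c)), p(p(p(c))))), p(p(c)), p(p(p(m(p(c), p(0), p(p(c))))))), q(m(0, p(0), p(p(c)))))  →  p(q(m(0, p(0), p(p(c)))))   [R2 at ε]
2. p(q(m(0, p(0), p(p(c)))))  →  p(m(0, p(0), p(p(c))))   [R4 at 1]
3. p(m(0, p(0), p(p(c))))  →  p(c)   [R3 at 1]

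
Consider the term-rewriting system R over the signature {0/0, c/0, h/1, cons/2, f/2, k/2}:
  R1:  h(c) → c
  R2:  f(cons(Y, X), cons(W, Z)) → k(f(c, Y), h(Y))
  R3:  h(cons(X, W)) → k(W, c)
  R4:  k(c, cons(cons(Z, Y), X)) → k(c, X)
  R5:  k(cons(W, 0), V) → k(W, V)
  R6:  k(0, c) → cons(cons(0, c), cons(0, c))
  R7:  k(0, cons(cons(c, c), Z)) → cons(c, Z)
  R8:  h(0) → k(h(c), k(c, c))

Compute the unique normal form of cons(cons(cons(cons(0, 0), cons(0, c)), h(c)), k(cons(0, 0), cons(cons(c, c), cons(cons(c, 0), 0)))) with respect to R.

1. cons(cons(cons(cons(0, 0), cons(0, c)), h(c)), k(cons(0, 0), cons(cons(c, c), cons(cons(c, 0), 0))))  →  cons(cons(cons(cons(0, 0), cons(0, c)), c), k(cons(0, 0), cons(cons(c, c), cons(cons(c, 0), 0))))   [R1 at 1.2]
2. cons(cons(cons(cons(0, 0), cons(0, c)), c), k(cons(0, 0), cons(cons(c, c), cons(cons(c, 0), 0))))  →  cons(cons(cons(cons(0, 0), cons(0, c)), c), k(0, cons(cons(c, c), cons(cons(c, 0), 0))))   [R5 at 2]
3. cons(cons(cons(cons(0, 0), cons(0, c)), c), k(0, cons(cons(c, c), cons(cons(c, 0), 0))))  →  cons(cons(cons(cons(0, 0), cons(0, c)), c), cons(c, cons(cons(c, 0), 0)))   [R7 at 2]

cons(cons(cons(cons(0, 0), cons(0, c)), c), cons(c, cons(cons(c, 0), 0)))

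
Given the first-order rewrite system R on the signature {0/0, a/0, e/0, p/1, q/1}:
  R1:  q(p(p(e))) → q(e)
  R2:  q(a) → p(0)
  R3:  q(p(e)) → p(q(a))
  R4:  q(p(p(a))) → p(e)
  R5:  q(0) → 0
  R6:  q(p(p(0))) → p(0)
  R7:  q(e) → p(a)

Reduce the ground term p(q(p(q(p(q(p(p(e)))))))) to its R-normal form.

p(p(a))

1. p(q(p(q(p(q(p(p(e))))))))  →  p(q(p(q(p(q(e))))))   [R1 at 1.1.1.1.1]
2. p(q(p(q(p(q(e))))))  →  p(q(p(q(p(p(a))))))   [R7 at 1.1.1.1.1]
3. p(q(p(q(p(p(a))))))  →  p(q(p(p(e))))   [R4 at 1.1.1]
4. p(q(p(p(e))))  →  p(q(e))   [R1 at 1]
5. p(q(e))  →  p(p(a))   [R7 at 1]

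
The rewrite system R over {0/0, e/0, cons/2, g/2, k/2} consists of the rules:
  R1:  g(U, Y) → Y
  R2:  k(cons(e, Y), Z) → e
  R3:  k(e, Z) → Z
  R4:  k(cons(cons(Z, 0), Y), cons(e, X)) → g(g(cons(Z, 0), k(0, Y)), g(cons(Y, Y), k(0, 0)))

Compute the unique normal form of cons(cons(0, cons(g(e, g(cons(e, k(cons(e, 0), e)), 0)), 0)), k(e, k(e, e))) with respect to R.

1. cons(cons(0, cons(g(e, g(cons(e, k(cons(e, 0), e)), 0)), 0)), k(e, k(e, e)))  →  cons(cons(0, cons(g(cons(e, k(cons(e, 0), e)), 0), 0)), k(e, k(e, e)))   [R1 at 1.2.1]
2. cons(cons(0, cons(g(cons(e, k(cons(e, 0), e)), 0), 0)), k(e, k(e, e)))  →  cons(cons(0, cons(0, 0)), k(e, k(e, e)))   [R1 at 1.2.1]
3. cons(cons(0, cons(0, 0)), k(e, k(e, e)))  →  cons(cons(0, cons(0, 0)), k(e, e))   [R3 at 2]
4. cons(cons(0, cons(0, 0)), k(e, e))  →  cons(cons(0, cons(0, 0)), e)   [R3 at 2]

cons(cons(0, cons(0, 0)), e)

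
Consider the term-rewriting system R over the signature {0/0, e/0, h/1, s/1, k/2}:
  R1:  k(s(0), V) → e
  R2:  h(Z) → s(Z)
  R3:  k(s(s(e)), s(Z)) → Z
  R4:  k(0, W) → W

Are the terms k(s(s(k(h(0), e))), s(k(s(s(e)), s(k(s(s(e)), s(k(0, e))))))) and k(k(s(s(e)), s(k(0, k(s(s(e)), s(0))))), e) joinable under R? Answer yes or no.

Reduce t₁ = k(s(s(k(h(0), e))), s(k(s(s(e)), s(k(s(s(e)), s(k(0, e))))))):
1. k(s(s(k(h(0), e))), s(k(s(s(e)), s(k(s(s(e)), s(k(0, e)))))))  →  k(s(s(k(s(0), e))), s(k(s(s(e)), s(k(s(s(e)), s(k(0, e)))))))   [R2 at 1.1.1.1]
2. k(s(s(k(s(0), e))), s(k(s(s(e)), s(k(s(s(e)), s(k(0, e)))))))  →  k(s(s(e)), s(k(s(s(e)), s(k(s(s(e)), s(k(0, e)))))))   [R1 at 1.1.1]
3. k(s(s(e)), s(k(s(s(e)), s(k(s(s(e)), s(k(0, e)))))))  →  k(s(s(e)), s(k(s(s(e)), s(k(0, e)))))   [R3 at ε]
4. k(s(s(e)), s(k(s(s(e)), s(k(0, e)))))  →  k(s(s(e)), s(k(0, e)))   [R3 at ε]
5. k(s(s(e)), s(k(0, e)))  →  k(0, e)   [R3 at ε]
6. k(0, e)  →  e   [R4 at ε]

Reduce t₂ = k(k(s(s(e)), s(k(0, k(s(s(e)), s(0))))), e):
1. k(k(s(s(e)), s(k(0, k(s(s(e)), s(0))))), e)  →  k(k(0, k(s(s(e)), s(0))), e)   [R3 at 1]
2. k(k(0, k(s(s(e)), s(0))), e)  →  k(k(s(s(e)), s(0)), e)   [R4 at 1]
3. k(k(s(s(e)), s(0)), e)  →  k(0, e)   [R3 at 1]
4. k(0, e)  →  e   [R4 at ε]

yes — NF(t₁) = e, NF(t₂) = e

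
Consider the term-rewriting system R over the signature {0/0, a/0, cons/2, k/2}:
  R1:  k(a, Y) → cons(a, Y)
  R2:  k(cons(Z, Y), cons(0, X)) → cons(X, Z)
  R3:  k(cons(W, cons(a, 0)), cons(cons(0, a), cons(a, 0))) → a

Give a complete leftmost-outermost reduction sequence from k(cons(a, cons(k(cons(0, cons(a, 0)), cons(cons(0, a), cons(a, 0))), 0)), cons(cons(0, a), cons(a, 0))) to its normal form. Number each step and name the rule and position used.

1. k(cons(a, cons(k(cons(0, cons(a, 0)), cons(cons(0, a), cons(a, 0))), 0)), cons(cons(0, a), cons(a, 0)))  →  k(cons(a, cons(a, 0)), cons(cons(0, a), cons(a, 0)))   [R3 at 1.2.1]
2. k(cons(a, cons(a, 0)), cons(cons(0, a), cons(a, 0)))  →  a   [R3 at ε]

a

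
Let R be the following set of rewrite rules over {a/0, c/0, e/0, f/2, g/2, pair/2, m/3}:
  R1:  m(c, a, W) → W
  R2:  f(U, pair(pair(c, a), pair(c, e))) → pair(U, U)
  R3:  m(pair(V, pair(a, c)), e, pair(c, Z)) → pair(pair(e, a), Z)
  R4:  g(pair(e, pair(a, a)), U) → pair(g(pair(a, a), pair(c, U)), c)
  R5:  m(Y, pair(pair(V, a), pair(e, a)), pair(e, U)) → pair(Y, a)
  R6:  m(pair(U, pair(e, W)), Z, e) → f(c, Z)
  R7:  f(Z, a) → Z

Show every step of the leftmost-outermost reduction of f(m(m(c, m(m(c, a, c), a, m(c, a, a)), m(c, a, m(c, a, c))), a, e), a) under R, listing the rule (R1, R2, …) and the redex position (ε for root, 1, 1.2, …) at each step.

e

1. f(m(m(c, m(m(c, a, c), a, m(c, a, a)), m(c, a, m(c, a, c))), a, e), a)  →  m(m(c, m(m(c, a, c), a, m(c, a, a)), m(c, a, m(c, a, c))), a, e)   [R7 at ε]
2. m(m(c, m(m(c, a, c), a, m(c, a, a)), m(c, a, m(c, a, c))), a, e)  →  m(m(c, m(c, a, m(c, a, a)), m(c, a, m(c, a, c))), a, e)   [R1 at 1.2.1]
3. m(m(c, m(c, a, m(c, a, a)), m(c, a, m(c, a, c))), a, e)  →  m(m(c, m(c, a, a), m(c, a, m(c, a, c))), a, e)   [R1 at 1.2]
4. m(m(c, m(c, a, a), m(c, a, m(c, a, c))), a, e)  →  m(m(c, a, m(c, a, m(c, a, c))), a, e)   [R1 at 1.2]
5. m(m(c, a, m(c, a, m(c, a, c))), a, e)  →  m(m(c, a, m(c, a, c)), a, e)   [R1 at 1]
6. m(m(c, a, m(c, a, c)), a, e)  →  m(m(c, a, c), a, e)   [R1 at 1]
7. m(m(c, a, c), a, e)  →  m(c, a, e)   [R1 at 1]
8. m(c, a, e)  →  e   [R1 at ε]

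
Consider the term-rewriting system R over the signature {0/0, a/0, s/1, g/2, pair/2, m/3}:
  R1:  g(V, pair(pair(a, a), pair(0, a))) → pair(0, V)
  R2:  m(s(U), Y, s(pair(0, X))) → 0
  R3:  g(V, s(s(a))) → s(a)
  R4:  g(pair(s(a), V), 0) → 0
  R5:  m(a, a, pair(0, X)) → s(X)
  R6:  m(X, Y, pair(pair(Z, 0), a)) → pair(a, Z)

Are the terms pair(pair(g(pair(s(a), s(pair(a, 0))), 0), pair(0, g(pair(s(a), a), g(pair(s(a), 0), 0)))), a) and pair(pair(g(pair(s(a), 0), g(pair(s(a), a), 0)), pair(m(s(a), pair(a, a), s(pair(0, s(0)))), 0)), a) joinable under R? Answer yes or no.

yes — NF(t₁) = pair(pair(0, pair(0, 0)), a), NF(t₂) = pair(pair(0, pair(0, 0)), a)

Reduce t₁ = pair(pair(g(pair(s(a), s(pair(a, 0))), 0), pair(0, g(pair(s(a), a), g(pair(s(a), 0), 0)))), a):
1. pair(pair(g(pair(s(a), s(pair(a, 0))), 0), pair(0, g(pair(s(a), a), g(pair(s(a), 0), 0)))), a)  →  pair(pair(0, pair(0, g(pair(s(a), a), g(pair(s(a), 0), 0)))), a)   [R4 at 1.1]
2. pair(pair(0, pair(0, g(pair(s(a), a), g(pair(s(a), 0), 0)))), a)  →  pair(pair(0, pair(0, g(pair(s(a), a), 0))), a)   [R4 at 1.2.2.2]
3. pair(pair(0, pair(0, g(pair(s(a), a), 0))), a)  →  pair(pair(0, pair(0, 0)), a)   [R4 at 1.2.2]

Reduce t₂ = pair(pair(g(pair(s(a), 0), g(pair(s(a), a), 0)), pair(m(s(a), pair(a, a), s(pair(0, s(0)))), 0)), a):
1. pair(pair(g(pair(s(a), 0), g(pair(s(a), a), 0)), pair(m(s(a), pair(a, a), s(pair(0, s(0)))), 0)), a)  →  pair(pair(g(pair(s(a), 0), 0), pair(m(s(a), pair(a, a), s(pair(0, s(0)))), 0)), a)   [R4 at 1.1.2]
2. pair(pair(g(pair(s(a), 0), 0), pair(m(s(a), pair(a, a), s(pair(0, s(0)))), 0)), a)  →  pair(pair(0, pair(m(s(a), pair(a, a), s(pair(0, s(0)))), 0)), a)   [R4 at 1.1]
3. pair(pair(0, pair(m(s(a), pair(a, a), s(pair(0, s(0)))), 0)), a)  →  pair(pair(0, pair(0, 0)), a)   [R2 at 1.2.1]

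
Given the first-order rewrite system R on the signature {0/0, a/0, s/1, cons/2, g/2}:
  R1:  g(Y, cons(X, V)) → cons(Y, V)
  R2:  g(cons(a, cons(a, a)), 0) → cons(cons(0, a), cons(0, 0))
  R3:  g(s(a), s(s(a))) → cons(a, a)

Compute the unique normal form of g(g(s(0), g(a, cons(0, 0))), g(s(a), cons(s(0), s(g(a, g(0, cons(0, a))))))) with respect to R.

1. g(g(s(0), g(a, cons(0, 0))), g(s(a), cons(s(0), s(g(a, g(0, cons(0, a)))))))  →  g(g(s(0), cons(a, 0)), g(s(a), cons(s(0), s(g(a, g(0, cons(0, a)))))))   [R1 at 1.2]
2. g(g(s(0), cons(a, 0)), g(s(a), cons(s(0), s(g(a, g(0, cons(0, a)))))))  →  g(cons(s(0), 0), g(s(a), cons(s(0), s(g(a, g(0, cons(0, a)))))))   [R1 at 1]
3. g(cons(s(0), 0), g(s(a), cons(s(0), s(g(a, g(0, cons(0, a)))))))  →  g(cons(s(0), 0), cons(s(a), s(g(a, g(0, cons(0, a))))))   [R1 at 2]
4. g(cons(s(0), 0), cons(s(a), s(g(a, g(0, cons(0, a))))))  →  cons(cons(s(0), 0), s(g(a, g(0, cons(0, a)))))   [R1 at ε]
5. cons(cons(s(0), 0), s(g(a, g(0, cons(0, a)))))  →  cons(cons(s(0), 0), s(g(a, cons(0, a))))   [R1 at 2.1.2]
6. cons(cons(s(0), 0), s(g(a, cons(0, a))))  →  cons(cons(s(0), 0), s(cons(a, a)))   [R1 at 2.1]

cons(cons(s(0), 0), s(cons(a, a)))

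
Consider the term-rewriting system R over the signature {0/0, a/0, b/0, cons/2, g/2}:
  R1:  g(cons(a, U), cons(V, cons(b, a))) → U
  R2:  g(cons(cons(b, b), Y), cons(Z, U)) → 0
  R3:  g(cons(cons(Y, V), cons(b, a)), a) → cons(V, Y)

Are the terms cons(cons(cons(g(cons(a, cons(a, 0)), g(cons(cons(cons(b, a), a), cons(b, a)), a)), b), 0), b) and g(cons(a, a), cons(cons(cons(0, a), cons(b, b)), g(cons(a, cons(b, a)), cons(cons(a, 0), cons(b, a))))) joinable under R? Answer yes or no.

no — NF(t₁) = cons(cons(cons(cons(a, 0), b), 0), b), NF(t₂) = a

Reduce t₁ = cons(cons(cons(g(cons(a, cons(a, 0)), g(cons(cons(cons(b, a), a), cons(b, a)), a)), b), 0), b):
1. cons(cons(cons(g(cons(a, cons(a, 0)), g(cons(cons(cons(b, a), a), cons(b, a)), a)), b), 0), b)  →  cons(cons(cons(g(cons(a, cons(a, 0)), cons(a, cons(b, a))), b), 0), b)   [R3 at 1.1.1.2]
2. cons(cons(cons(g(cons(a, cons(a, 0)), cons(a, cons(b, a))), b), 0), b)  →  cons(cons(cons(cons(a, 0), b), 0), b)   [R1 at 1.1.1]

Reduce t₂ = g(cons(a, a), cons(cons(cons(0, a), cons(b, b)), g(cons(a, cons(b, a)), cons(cons(a, 0), cons(b, a))))):
1. g(cons(a, a), cons(cons(cons(0, a), cons(b, b)), g(cons(a, cons(b, a)), cons(cons(a, 0), cons(b, a)))))  →  g(cons(a, a), cons(cons(cons(0, a), cons(b, b)), cons(b, a)))   [R1 at 2.2]
2. g(cons(a, a), cons(cons(cons(0, a), cons(b, b)), cons(b, a)))  →  a   [R1 at ε]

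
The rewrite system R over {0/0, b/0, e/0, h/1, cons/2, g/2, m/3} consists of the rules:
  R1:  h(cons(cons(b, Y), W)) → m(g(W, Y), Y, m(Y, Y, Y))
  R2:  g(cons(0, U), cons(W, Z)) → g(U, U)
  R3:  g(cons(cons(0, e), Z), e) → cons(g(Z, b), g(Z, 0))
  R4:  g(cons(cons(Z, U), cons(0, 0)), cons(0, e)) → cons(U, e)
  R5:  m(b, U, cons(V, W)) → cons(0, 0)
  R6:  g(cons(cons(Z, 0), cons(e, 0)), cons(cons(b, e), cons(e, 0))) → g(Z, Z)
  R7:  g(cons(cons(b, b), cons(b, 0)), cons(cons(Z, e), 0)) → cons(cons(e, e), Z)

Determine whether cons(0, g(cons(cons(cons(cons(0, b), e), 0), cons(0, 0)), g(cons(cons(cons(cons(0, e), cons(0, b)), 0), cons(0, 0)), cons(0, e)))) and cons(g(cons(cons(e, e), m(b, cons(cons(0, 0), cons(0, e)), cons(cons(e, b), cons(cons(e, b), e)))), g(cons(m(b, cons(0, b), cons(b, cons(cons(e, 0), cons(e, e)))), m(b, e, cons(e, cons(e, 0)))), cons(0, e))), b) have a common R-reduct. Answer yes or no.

no — NF(t₁) = cons(0, cons(0, e)), NF(t₂) = cons(cons(e, e), b)

Reduce t₁ = cons(0, g(cons(cons(cons(cons(0, b), e), 0), cons(0, 0)), g(cons(cons(cons(cons(0, e), cons(0, b)), 0), cons(0, 0)), cons(0, e)))):
1. cons(0, g(cons(cons(cons(cons(0, b), e), 0), cons(0, 0)), g(cons(cons(cons(cons(0, e), cons(0, b)), 0), cons(0, 0)), cons(0, e))))  →  cons(0, g(cons(cons(cons(cons(0, b), e), 0), cons(0, 0)), cons(0, e)))   [R4 at 2.2]
2. cons(0, g(cons(cons(cons(cons(0, b), e), 0), cons(0, 0)), cons(0, e)))  →  cons(0, cons(0, e))   [R4 at 2]

Reduce t₂ = cons(g(cons(cons(e, e), m(b, cons(cons(0, 0), cons(0, e)), cons(cons(e, b), cons(cons(e, b), e)))), g(cons(m(b, cons(0, b), cons(b, cons(cons(e, 0), cons(e, e)))), m(b, e, cons(e, cons(e, 0)))), cons(0, e))), b):
1. cons(g(cons(cons(e, e), m(b, cons(cons(0, 0), cons(0, e)), cons(cons(e, b), cons(cons(e, b), e)))), g(cons(m(b, cons(0, b), cons(b, cons(cons(e, 0), cons(e, e)))), m(b, e, cons(e, cons(e, 0)))), cons(0, e))), b)  →  cons(g(cons(cons(e, e), cons(0, 0)), g(cons(m(b, cons(0, b), cons(b, cons(cons(e, 0), cons(e, e)))), m(b, e, cons(e, cons(e, 0)))), cons(0, e))), b)   [R5 at 1.1.2]
2. cons(g(cons(cons(e, e), cons(0, 0)), g(cons(m(b, cons(0, b), cons(b, cons(cons(e, 0), cons(e, e)))), m(b, e, cons(e, cons(e, 0)))), cons(0, e))), b)  →  cons(g(cons(cons(e, e), cons(0, 0)), g(cons(cons(0, 0), m(b, e, cons(e, cons(e, 0)))), cons(0, e))), b)   [R5 at 1.2.1.1]
3. cons(g(cons(cons(e, e), cons(0, 0)), g(cons(cons(0, 0), m(b, e, cons(e, cons(e, 0)))), cons(0, e))), b)  →  cons(g(cons(cons(e, e), cons(0, 0)), g(cons(cons(0, 0), cons(0, 0)), cons(0, e))), b)   [R5 at 1.2.1.2]
4. cons(g(cons(cons(e, e), cons(0, 0)), g(cons(cons(0, 0), cons(0, 0)), cons(0, e))), b)  →  cons(g(cons(cons(e, e), cons(0, 0)), cons(0, e)), b)   [R4 at 1.2]
5. cons(g(cons(cons(e, e), cons(0, 0)), cons(0, e)), b)  →  cons(cons(e, e), b)   [R4 at 1]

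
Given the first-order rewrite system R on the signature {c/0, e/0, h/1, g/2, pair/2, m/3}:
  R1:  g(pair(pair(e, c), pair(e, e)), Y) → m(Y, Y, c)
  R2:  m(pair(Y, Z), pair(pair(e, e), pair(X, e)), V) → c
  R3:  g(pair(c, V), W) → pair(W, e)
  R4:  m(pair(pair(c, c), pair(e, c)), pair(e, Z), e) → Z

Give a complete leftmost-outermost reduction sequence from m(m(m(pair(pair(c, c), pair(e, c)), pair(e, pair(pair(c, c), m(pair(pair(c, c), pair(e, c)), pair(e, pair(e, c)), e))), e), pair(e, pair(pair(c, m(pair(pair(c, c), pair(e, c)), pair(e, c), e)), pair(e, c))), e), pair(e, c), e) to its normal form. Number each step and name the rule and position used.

1. m(m(m(pair(pair(c, c), pair(e, c)), pair(e, pair(pair(c, c), m(pair(pair(c, c), pair(e, c)), pair(e, pair(e, c)), e))), e), pair(e, pair(pair(c, m(pair(pair(c, c), pair(e, c)), pair(e, c), e)), pair(e, c))), e), pair(e, c), e)  →  m(m(pair(pair(c, c), m(pair(pair(c, c), pair(e, c)), pair(e, pair(e, c)), e)), pair(e, pair(pair(c, m(pair(pair(c, c), pair(e, c)), pair(e, c), e)), pair(e, c))), e), pair(e, c), e)   [R4 at 1.1]
2. m(m(pair(pair(c, c), m(pair(pair(c, c), pair(e, c)), pair(e, pair(e, c)), e)), pair(e, pair(pair(c, m(pair(pair(c, c), pair(e, c)), pair(e, c), e)), pair(e, c))), e), pair(e, c), e)  →  m(m(pair(pair(c, c), pair(e, c)), pair(e, pair(pair(c, m(pair(pair(c, c), pair(e, c)), pair(e, c), e)), pair(e, c))), e), pair(e, c), e)   [R4 at 1.1.2]
3. m(m(pair(pair(c, c), pair(e, c)), pair(e, pair(pair(c, m(pair(pair(c, c), pair(e, c)), pair(e, c), e)), pair(e, c))), e), pair(e, c), e)  →  m(pair(pair(c, m(pair(pair(c, c), pair(e, c)), pair(e, c), e)), pair(e, c)), pair(e, c), e)   [R4 at 1]
4. m(pair(pair(c, m(pair(pair(c, c), pair(e, c)), pair(e, c), e)), pair(e, c)), pair(e, c), e)  →  m(pair(pair(c, c), pair(e, c)), pair(e, c), e)   [R4 at 1.1.2]
5. m(pair(pair(c, c), pair(e, c)), pair(e, c), e)  →  c   [R4 at ε]

c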